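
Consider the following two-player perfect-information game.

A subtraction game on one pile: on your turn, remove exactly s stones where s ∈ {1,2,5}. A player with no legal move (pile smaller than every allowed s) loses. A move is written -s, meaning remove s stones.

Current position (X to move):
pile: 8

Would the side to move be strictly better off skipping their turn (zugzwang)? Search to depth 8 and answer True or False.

[8] X move#1: -1:-1/7, -2:+1/6*, -5:+1/3
[6] O move#2: -1:-1/5*, -2:-1/4, -5:-1/1
[5] X move#3: -1:-1/4, -2:+1/3*, -5:+1/0
[3] O move#4: -1:-1/2*, -2:-1/1
[2] X move#5: -1:-1/1, -2:+1/0*
[0] end (terminal -1, O#6); searched 8 to 8
suppose X passes — search the same position with O to move:
pass> [8] O move#1: -1:-1/7, -2:+1/6*, -5:+1/3
pass> [6] X move#2: -1:-1/5*, -2:-1/4, -5:-1/1
pass> [5] O move#3: -1:-1/4, -2:+1/3*, -5:+1/0
pass> [3] X move#4: -1:-1/2*, -2:-1/1
pass> [2] O move#5: -1:-1/1, -2:+1/0*
pass> [0] end (terminal -1, X#6); searched 8 to 8
for X: play +1, pass -1

zugzwang(8, X) = False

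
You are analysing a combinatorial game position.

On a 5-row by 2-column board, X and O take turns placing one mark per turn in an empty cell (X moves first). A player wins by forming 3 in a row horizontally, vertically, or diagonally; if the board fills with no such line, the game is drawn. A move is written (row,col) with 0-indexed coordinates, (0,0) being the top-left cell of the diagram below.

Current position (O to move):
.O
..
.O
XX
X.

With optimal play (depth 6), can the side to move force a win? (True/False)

O winning at [.O/../.O/XX/X.]: True

p1 O@[.O/../.O/XX/X.]: (0,0)[OO/../.O/XX/X.]-1 (1,0)[.O/O./.O/XX/X.]-1 (1,1)[.O/.O/.O/XX/X.]+1* (2,0)[.O/../OO/XX/X.]+0 (4,1)[.O/../.O/XX/XO]-1
p2 X@[.O/.O/.O/XX/X.] terminal -1; root [.O/../.O/XX/X.] d6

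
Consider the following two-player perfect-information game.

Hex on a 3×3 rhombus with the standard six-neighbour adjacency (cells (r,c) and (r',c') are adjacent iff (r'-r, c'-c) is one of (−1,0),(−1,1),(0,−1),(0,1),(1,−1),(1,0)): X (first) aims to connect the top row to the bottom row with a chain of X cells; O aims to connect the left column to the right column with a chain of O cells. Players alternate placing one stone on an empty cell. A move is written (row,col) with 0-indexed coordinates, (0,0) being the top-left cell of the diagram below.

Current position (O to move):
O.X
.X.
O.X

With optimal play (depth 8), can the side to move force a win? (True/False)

ply 1, O at O.X/.X./O.X | (0,1)=-1→OOX/.X./O.X*; (1,0)=-1→O.X/OX./O.X; (1,2)=-1→O.X/.XO/O.X; (2,1)=-1→O.X/.X./OOX
ply 2, X at OOX/.X./O.X | (1,0)=+1→OOX/XX./O.X*; (1,2)=+1→OOX/.XX/O.X; (2,1)=+1→OOX/.X./OXX
ply 3, O at OOX/XX./O.X | (1,2)=-1→OOX/XXO/O.X*; (2,1)=-1→OOX/XX./OOX
ply 4, X at OOX/XXO/O.X | (2,1)=+1→OOX/XXO/OXX*
ply 5: OOX/XXO/OXX is terminal -1 (O); from O.X/.X./O.X depth 8

O winning at [O.X/.X./O.X]: False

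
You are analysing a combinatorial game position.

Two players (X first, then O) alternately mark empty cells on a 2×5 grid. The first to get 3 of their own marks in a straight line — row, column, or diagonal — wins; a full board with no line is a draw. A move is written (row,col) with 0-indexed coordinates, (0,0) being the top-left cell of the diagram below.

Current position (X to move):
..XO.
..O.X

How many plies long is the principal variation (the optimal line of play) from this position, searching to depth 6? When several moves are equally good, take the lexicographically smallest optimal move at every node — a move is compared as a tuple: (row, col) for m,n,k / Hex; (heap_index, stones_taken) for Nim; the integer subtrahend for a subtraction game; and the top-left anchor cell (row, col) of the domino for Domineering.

ply 1, X at ..XO./..O.X | (0,0)=+0→X.XO./..O.X*; (0,1)=+0→.XXO./..O.X; (0,4)=-1→..XOX/..O.X; (1,0)=+0→..XO./X.O.X; (1,1)=+0→..XO./.XO.X; (1,3)=+0→..XO./..OXX
ply 2, O at X.XO./..O.X | (0,1)=+0→XOXO./..O.X*; (0,4)=-1→X.XOO/..O.X; (1,0)=-1→X.XO./O.O.X; (1,1)=-1→X.XO./.OO.X; (1,3)=-1→X.XO./..OOX
ply 3, X at XOXO./..O.X | (0,4)=-1→XOXOX/..O.X; (1,0)=+0→XOXO./X.O.X*; (1,1)=+0→XOXO./.XO.X; (1,3)=+0→XOXO./..OXX
ply 4, O at XOXO./X.O.X | (0,4)=+0→XOXOO/X.O.X*; (1,1)=+0→XOXO./XOO.X; (1,3)=+0→XOXO./X.OOX
ply 5, X at XOXOO/X.O.X | (1,1)=+0→XOXOO/XXO.X*; (1,3)=+0→XOXOO/X.OXX
ply 6, O at XOXOO/XXO.X | (1,3)=+0→XOXOO/XXOOX*
ply 7: XOXOO/XXOOX is terminal +0 (X); from ..XO./..O.X depth 6

PV length from [..XO./..O.X]: 6 plies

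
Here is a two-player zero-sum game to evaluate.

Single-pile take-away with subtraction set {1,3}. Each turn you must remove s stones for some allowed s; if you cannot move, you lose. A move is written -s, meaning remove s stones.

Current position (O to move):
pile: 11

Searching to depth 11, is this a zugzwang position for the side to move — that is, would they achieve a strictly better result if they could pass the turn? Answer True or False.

[11] O move#1: -1:+1/10*, -3:+1/8
[10] X move#2: -1:-1/9*, -3:-1/7
[9] O move#3: -1:+1/8*, -3:+1/6
[8] X move#4: -1:-1/7*, -3:-1/5
[7] O move#5: -1:+1/6*, -3:+1/4
[6] X move#6: -1:-1/5*, -3:-1/3
[5] O move#7: -1:+1/4*, -3:+1/2
[4] X move#8: -1:-1/3*, -3:-1/1
[3] O move#9: -1:+1/2*, -3:+1/0
[2] X move#10: -1:-1/1*
[1] O move#11: -1:+1/0*
[0] end (terminal -1, X#12); searched 11 to 11
suppose O passes — search the same position with X to move:
pass> [11] X move#1: -1:+1/10*, -3:+1/8
pass> [10] O move#2: -1:-1/9*, -3:-1/7
pass> [9] X move#3: -1:+1/8*, -3:+1/6
pass> [8] O move#4: -1:-1/7*, -3:-1/5
pass> [7] X move#5: -1:+1/6*, -3:+1/4
pass> [6] O move#6: -1:-1/5*, -3:-1/3
pass> [5] X move#7: -1:+1/4*, -3:+1/2
pass> [4] O move#8: -1:-1/3*, -3:-1/1
pass> [3] X move#9: -1:+1/2*, -3:+1/0
pass> [2] O move#10: -1:-1/1*
pass> [1] X move#11: -1:+1/0*
pass> [0] end (terminal -1, O#12); searched 11 to 11
for O: play +1, pass -1

zugzwang(11, O) = False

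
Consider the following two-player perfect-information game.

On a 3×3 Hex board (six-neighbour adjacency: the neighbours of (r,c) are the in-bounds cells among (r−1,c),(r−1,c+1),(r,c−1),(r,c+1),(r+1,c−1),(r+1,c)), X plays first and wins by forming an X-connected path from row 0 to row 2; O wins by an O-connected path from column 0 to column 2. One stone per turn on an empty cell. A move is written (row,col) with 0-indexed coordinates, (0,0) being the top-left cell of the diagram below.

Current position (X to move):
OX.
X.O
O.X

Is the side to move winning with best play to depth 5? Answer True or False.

[OX./X.O/O.X] X move#1: (0,2):-1/OXX/X.O/O.X*, (1,1):-1/OX./XXO/O.X, (2,1):-1/OX./X.O/OXX
[OXX/X.O/O.X] O move#2: (1,1):+1/OXX/XOO/O.X*, (2,1):+1/OXX/X.O/OOX
[OXX/XOO/O.X] end (terminal -1, X#3); searched OX./X.O/O.X to 5

X winning at [OX./X.O/O.X]: False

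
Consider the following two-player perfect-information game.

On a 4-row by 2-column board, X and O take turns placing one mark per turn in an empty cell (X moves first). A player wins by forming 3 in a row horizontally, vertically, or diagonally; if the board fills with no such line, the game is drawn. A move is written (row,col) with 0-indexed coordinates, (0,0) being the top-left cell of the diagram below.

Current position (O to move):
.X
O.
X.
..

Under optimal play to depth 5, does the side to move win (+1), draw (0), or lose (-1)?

value(.X/O./X./.., O) = 0

[.X/O./X./..] O move#1: (0,0):+0/OX/O./X./..*, (1,1):+0/.X/OO/X./.., (2,1):+0/.X/O./XO/.., (3,0):+0/.X/O./X./O., (3,1):+0/.X/O./X./.O
[OX/O./X./..] X move#2: (1,1):+0/OX/OX/X./..*, (2,1):+0/OX/O./XX/.., (3,0):+0/OX/O./X./X., (3,1):+0/OX/O./X./.X
[OX/OX/X./..] O move#3: (2,1):+0/OX/OX/XO/..*, (3,0):-1/OX/OX/X./O., (3,1):-1/OX/OX/X./.O
[OX/OX/XO/..] X move#4: (3,0):+0/OX/OX/XO/X.*, (3,1):+0/OX/OX/XO/.X
[OX/OX/XO/X.] O move#5: (3,1):+0/OX/OX/XO/XO*
[OX/OX/XO/XO] end (terminal +0, X#6); searched .X/O./X./.. to 5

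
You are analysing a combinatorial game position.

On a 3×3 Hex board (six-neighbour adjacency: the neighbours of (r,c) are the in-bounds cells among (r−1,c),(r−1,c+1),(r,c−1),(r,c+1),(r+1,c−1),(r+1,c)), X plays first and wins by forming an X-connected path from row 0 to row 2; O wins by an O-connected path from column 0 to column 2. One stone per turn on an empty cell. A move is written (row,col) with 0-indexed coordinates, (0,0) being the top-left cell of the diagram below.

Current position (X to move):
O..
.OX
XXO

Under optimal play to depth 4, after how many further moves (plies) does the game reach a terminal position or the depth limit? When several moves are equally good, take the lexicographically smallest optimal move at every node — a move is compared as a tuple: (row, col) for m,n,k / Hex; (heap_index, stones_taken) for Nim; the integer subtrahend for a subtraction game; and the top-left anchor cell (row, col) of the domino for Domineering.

ply 1, X at O../.OX/XXO | (0,1)=+1→OX./.OX/XXO*; (0,2)=+1→O.X/.OX/XXO; (1,0)=+1→O../XOX/XXO
ply 2, O at OX./.OX/XXO | (0,2)=-1→OXO/.OX/XXO*; (1,0)=-1→OX./OOX/XXO
ply 3, X at OXO/.OX/XXO | (1,0)=+1→OXO/XOX/XXO*
ply 4: OXO/XOX/XXO is terminal -1 (O); from O../.OX/XXO depth 4

PV length from [O../.OX/XXO]: 3 plies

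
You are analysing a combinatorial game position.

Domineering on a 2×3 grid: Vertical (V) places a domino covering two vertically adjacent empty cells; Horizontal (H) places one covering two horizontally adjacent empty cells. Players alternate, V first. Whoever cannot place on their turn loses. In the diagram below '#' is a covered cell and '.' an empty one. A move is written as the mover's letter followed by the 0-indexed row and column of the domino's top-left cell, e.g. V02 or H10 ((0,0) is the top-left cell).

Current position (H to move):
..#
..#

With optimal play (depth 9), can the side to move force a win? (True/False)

ply 1, H at ..#/..# | H00=+1→###/..#*; H10=+1→..#/###
ply 2: ###/..# is terminal -1 (V); from ..#/..# depth 9

H winning at [..#/..#]: True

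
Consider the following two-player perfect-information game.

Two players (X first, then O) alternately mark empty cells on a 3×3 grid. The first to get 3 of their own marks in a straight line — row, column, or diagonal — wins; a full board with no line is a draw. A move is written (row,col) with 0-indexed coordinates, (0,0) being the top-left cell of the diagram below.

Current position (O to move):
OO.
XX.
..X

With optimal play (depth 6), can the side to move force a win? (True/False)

O winning at [OO./XX./..X]: True

ply 1, O at OO./XX./..X | (0,2)=+1→OOO/XX./..X*; (1,2)=+0→OO./XXO/..X; (2,0)=-1→OO./XX./O.X; (2,1)=-1→OO./XX./.OX
ply 2: OOO/XX./..X is terminal -1 (X); from OO./XX./..X depth 6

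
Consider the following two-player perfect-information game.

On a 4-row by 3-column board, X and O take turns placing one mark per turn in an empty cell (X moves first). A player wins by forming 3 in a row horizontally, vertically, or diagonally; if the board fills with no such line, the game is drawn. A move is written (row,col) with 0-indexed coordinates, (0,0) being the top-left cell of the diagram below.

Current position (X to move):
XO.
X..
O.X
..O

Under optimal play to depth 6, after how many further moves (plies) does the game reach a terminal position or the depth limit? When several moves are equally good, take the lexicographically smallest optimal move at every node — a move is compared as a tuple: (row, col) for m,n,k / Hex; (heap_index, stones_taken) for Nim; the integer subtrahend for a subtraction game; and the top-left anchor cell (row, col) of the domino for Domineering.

PV length from [XO./X../O.X/..O]: 3 plies

[XO./X../O.X/..O] X move#1: (0,2):+1/XOX/X../O.X/..O*, (1,1):+1/XO./XX./O.X/..O, (1,2):+1/XO./X.X/O.X/..O, (2,1):+0/XO./X../OXX/..O, (3,0):-1/XO./X../O.X/X.O, (3,1):-1/XO./X../O.X/.XO
[XOX/X../O.X/..O] O move#2: (1,1):-1/XOX/XO./O.X/..O*, (1,2):-1/XOX/X.O/O.X/..O, (2,1):-1/XOX/X../OOX/..O, (3,0):-1/XOX/X../O.X/O.O, (3,1):-1/XOX/X../O.X/.OO
[XOX/XO./O.X/..O] X move#3: (1,2):+1/XOX/XOX/O.X/..O*, (2,1):+0/XOX/XO./OXX/..O, (3,0):-1/XOX/XO./O.X/X.O, (3,1):-1/XOX/XO./O.X/.XO
[XOX/XOX/O.X/..O] end (terminal -1, O#4); searched XO./X../O.X/..O to 6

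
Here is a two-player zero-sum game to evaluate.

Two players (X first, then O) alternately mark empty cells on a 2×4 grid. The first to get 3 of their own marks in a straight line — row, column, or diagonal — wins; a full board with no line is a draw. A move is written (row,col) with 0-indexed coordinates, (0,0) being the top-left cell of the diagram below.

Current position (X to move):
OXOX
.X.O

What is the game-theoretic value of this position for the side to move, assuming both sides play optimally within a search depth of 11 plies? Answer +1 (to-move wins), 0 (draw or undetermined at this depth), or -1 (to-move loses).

value(OXOX/.X.O, X) = 0

ply 1, X at OXOX/.X.O | (1,0)=+0→OXOX/XX.O*; (1,2)=+0→OXOX/.XXO
ply 2, O at OXOX/XX.O | (1,2)=+0→OXOX/XXOO*
ply 3: OXOX/XXOO is terminal +0 (X); from OXOX/.X.O depth 11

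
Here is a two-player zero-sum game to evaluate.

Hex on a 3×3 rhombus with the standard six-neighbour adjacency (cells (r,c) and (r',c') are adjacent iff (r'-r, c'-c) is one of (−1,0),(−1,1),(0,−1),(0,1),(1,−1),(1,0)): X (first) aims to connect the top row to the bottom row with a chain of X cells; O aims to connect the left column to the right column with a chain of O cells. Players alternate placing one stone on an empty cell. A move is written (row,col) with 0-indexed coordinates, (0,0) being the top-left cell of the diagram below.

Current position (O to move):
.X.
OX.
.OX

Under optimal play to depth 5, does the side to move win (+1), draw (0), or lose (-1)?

value(.X./OX./.OX, O) = -1

[.X./OX./.OX] O move#1: (0,0):-1/OX./OX./.OX*, (0,2):-1/.XO/OX./.OX, (1,2):-1/.X./OXO/.OX, (2,0):-1/.X./OX./OOX
[OX./OX./.OX] X move#2: (0,2):+1/OXX/OX./.OX*, (1,2):+1/OX./OXX/.OX, (2,0):+1/OX./OX./XOX
[OXX/OX./.OX] O move#3: (1,2):-1/OXX/OXO/.OX*, (2,0):-1/OXX/OX./OOX
[OXX/OXO/.OX] X move#4: (2,0):+1/OXX/OXO/XOX*
[OXX/OXO/XOX] end (terminal -1, O#5); searched .X./OX./.OX to 5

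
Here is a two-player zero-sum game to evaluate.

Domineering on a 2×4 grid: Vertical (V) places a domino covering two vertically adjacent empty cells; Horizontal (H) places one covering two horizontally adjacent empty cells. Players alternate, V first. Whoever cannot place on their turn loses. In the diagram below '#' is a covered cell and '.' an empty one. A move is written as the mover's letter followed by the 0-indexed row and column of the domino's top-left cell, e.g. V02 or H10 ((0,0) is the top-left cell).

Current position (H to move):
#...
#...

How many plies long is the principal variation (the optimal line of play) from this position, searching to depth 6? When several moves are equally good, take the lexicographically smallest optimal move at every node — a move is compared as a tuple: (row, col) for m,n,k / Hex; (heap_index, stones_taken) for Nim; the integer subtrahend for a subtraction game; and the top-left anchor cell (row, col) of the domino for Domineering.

PV length from [#.../#...]: 3 plies

ply 1, H at #.../#... | H01=+1→###./#...*; H02=+1→#.##/#...; H11=+1→#.../###.; H12=+1→#.../#.##
ply 2, V at ###./#... | V03=-1→####/#..#*
ply 3, H at ####/#..# | H11=+1→####/####*
ply 4: ####/#### is terminal -1 (V); from #.../#... depth 6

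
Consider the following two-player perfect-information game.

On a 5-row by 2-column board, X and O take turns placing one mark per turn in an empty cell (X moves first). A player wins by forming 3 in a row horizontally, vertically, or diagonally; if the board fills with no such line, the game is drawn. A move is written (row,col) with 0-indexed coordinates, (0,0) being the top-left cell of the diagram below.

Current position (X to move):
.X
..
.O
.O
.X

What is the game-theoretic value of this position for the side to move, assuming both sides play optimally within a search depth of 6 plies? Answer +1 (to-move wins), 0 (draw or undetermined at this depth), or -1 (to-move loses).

value(.X/../.O/.O/.X, X) = 0

ply 1, X at .X/../.O/.O/.X | (0,0)=-1→XX/../.O/.O/.X; (1,0)=-1→.X/X./.O/.O/.X; (1,1)=+0→.X/.X/.O/.O/.X*; (2,0)=-1→.X/../XO/.O/.X; (3,0)=-1→.X/../.O/XO/.X; (4,0)=-1→.X/../.O/.O/XX
ply 2, O at .X/.X/.O/.O/.X | (0,0)=+0→OX/.X/.O/.O/.X*; (1,0)=+0→.X/OX/.O/.O/.X; (2,0)=+0→.X/.X/OO/.O/.X; (3,0)=+0→.X/.X/.O/OO/.X; (4,0)=+0→.X/.X/.O/.O/OX
ply 3, X at OX/.X/.O/.O/.X | (1,0)=+0→OX/XX/.O/.O/.X*; (2,0)=+0→OX/.X/XO/.O/.X; (3,0)=+0→OX/.X/.O/XO/.X; (4,0)=+0→OX/.X/.O/.O/XX
ply 4, O at OX/XX/.O/.O/.X | (2,0)=+0→OX/XX/OO/.O/.X*; (3,0)=+0→OX/XX/.O/OO/.X; (4,0)=+0→OX/XX/.O/.O/OX
ply 5, X at OX/XX/OO/.O/.X | (3,0)=+0→OX/XX/OO/XO/.X*; (4,0)=+0→OX/XX/OO/.O/XX
ply 6, O at OX/XX/OO/XO/.X | (4,0)=+0→OX/XX/OO/XO/OX*
ply 7: OX/XX/OO/XO/OX is terminal +0 (X); from .X/../.O/.O/.X depth 6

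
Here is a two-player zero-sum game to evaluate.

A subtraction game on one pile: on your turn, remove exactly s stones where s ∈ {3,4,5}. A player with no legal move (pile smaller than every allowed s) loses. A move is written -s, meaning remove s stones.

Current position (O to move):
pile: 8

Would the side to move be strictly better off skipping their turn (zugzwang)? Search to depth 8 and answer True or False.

[8] O move#1: -3:-1/5*, -4:-1/4, -5:-1/3
[5] X move#2: -3:+1/2*, -4:+1/1, -5:+1/0
[2] end (terminal -1, O#3); searched 8 to 8
pass branch (X moves first from the same position):
  | [8] X move#1: -3:-1/5*, -4:-1/4, -5:-1/3
  | [5] O move#2: -3:+1/2*, -4:+1/1, -5:+1/0
  | [2] end (terminal -1, X#3); searched 8 to 8
O moving scores -1; O passing scores +1

zugzwang(8, O) = True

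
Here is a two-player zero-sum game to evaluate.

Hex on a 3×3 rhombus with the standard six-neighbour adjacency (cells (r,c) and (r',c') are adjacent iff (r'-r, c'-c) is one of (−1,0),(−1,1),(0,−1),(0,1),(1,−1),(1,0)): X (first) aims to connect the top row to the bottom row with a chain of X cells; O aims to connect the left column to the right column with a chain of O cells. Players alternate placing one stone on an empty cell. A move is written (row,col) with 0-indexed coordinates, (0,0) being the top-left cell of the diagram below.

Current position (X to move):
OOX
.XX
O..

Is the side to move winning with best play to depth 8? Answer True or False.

X winning at [OOX/.XX/O..]: True

[OOX/.XX/O..] X move#1: (1,0):+1/OOX/XXX/O..*, (2,1):+1/OOX/.XX/OX., (2,2):+1/OOX/.XX/O.X
[OOX/XXX/O..] O move#2: (2,1):-1/OOX/XXX/OO.*, (2,2):-1/OOX/XXX/O.O
[OOX/XXX/OO.] X move#3: (2,2):+1/OOX/XXX/OOX*
[OOX/XXX/OOX] end (terminal -1, O#4); searched OOX/.XX/O.. to 8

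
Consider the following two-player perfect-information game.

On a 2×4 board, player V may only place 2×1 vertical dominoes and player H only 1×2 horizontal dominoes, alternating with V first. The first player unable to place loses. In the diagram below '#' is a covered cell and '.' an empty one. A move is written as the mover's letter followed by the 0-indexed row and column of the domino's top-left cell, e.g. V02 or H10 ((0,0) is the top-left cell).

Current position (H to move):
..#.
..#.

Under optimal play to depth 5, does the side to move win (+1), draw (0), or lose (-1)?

value(..#./..#., H) = +1

ply 1, H at ..#./..#. | H00=+1→###./..#.*; H10=+1→..#./###.
ply 2, V at ###./..#. | V03=-1→####/..##*
ply 3, H at ####/..## | H10=+1→####/####*
ply 4: ####/#### is terminal -1 (V); from ..#./..#. depth 5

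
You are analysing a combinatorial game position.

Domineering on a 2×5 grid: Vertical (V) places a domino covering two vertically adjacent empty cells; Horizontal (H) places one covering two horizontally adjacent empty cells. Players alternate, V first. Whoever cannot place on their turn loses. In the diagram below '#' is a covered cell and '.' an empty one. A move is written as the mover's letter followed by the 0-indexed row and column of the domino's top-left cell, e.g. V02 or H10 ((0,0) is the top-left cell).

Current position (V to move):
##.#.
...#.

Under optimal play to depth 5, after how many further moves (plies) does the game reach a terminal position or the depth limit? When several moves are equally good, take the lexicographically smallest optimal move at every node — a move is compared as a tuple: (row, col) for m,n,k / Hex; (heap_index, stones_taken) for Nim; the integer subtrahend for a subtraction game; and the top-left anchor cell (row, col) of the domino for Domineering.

ply 1, V at ##.#./...#. | V02=+1→####./..##.*; V04=-1→##.##/...##
ply 2, H at ####./..##. | H10=-1→####./####.*
ply 3, V at ####./####. | V04=+1→#####/#####*
ply 4: #####/##### is terminal -1 (H); from ##.#./...#. depth 5

PV length from [##.#./...#.]: 3 plies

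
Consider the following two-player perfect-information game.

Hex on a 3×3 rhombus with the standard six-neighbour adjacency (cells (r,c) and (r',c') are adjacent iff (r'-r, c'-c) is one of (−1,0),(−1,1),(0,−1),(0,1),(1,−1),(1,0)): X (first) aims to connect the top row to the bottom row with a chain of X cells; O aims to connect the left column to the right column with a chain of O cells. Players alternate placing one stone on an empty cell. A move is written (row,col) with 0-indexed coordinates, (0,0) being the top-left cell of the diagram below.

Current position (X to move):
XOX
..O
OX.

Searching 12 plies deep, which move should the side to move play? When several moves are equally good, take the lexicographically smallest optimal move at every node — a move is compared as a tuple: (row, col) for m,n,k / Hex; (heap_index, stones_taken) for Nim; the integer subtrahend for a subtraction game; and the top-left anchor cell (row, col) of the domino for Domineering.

p1 X@[XOX/..O/OX.]: (1,0)[XOX/X.O/OX.]-1 (1,1)[XOX/.XO/OX.]+1* (2,2)[XOX/..O/OXX]-1
p2 O@[XOX/.XO/OX.] terminal -1; root [XOX/..O/OX.] d12

X's best at [XOX/..O/OX.]: (1,1)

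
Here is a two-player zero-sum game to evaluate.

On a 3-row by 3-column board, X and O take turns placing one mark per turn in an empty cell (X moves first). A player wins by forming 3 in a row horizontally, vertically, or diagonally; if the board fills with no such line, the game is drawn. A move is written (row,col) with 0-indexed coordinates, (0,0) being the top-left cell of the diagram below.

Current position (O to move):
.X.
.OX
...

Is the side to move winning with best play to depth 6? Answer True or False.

O winning at [.X./.OX/...]: False

[.X./.OX/...] O move#1: (0,0):+0/OX./.OX/...*, (0,2):+0/.XO/.OX/..., (1,0):-1/.X./OOX/..., (2,0):-1/.X./.OX/O.., (2,1):-1/.X./.OX/.O., (2,2):+0/.X./.OX/..O
[OX./.OX/...] X move#2: (0,2):-1/OXX/.OX/..., (1,0):-1/OX./XOX/..., (2,0):-1/OX./.OX/X.., (2,1):-1/OX./.OX/.X., (2,2):+0/OX./.OX/..X*
[OX./.OX/..X] O move#3: (0,2):+0/OXO/.OX/..X*, (1,0):-1/OX./OOX/..X, (2,0):-1/OX./.OX/O.X, (2,1):-1/OX./.OX/.OX
[OXO/.OX/..X] X move#4: (1,0):-1/OXO/XOX/..X, (2,0):+0/OXO/.OX/X.X*, (2,1):-1/OXO/.OX/.XX
[OXO/.OX/X.X] O move#5: (1,0):-1/OXO/OOX/X.X, (2,1):+0/OXO/.OX/XOX*
[OXO/.OX/XOX] X move#6: (1,0):+0/OXO/XOX/XOX*
[OXO/XOX/XOX] end (terminal +0, O#7); searched .X./.OX/... to 6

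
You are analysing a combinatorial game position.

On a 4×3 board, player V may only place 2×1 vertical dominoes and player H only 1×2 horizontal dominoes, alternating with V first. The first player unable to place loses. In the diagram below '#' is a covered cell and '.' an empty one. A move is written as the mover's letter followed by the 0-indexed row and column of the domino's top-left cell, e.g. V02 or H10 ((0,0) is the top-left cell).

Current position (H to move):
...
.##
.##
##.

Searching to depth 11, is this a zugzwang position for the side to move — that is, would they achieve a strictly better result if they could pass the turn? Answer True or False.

[.../.##/.##/##.] H move#1: H00:-1/##./.##/.##/##.*, H01:-1/.##/.##/.##/##.
[##./.##/.##/##.] V move#2: V10:+1/##./###/###/##.*
[##./###/###/##.] end (terminal -1, H#3); searched .../.##/.##/##. to 11
if H skipped the turn, V would face:
~ [.../.##/.##/##.] V move#1: V00:-1/#../###/.##/##.*, V10:-1/.../###/###/##.
~ [#../###/.##/##.] H move#2: H01:+1/###/###/.##/##.*
~ [###/###/.##/##.] end (terminal -1, V#3); searched .../.##/.##/##. to 11
compare (H): move=-1 vs pass=+1

zugzwang(.../.##/.##/##., H) = True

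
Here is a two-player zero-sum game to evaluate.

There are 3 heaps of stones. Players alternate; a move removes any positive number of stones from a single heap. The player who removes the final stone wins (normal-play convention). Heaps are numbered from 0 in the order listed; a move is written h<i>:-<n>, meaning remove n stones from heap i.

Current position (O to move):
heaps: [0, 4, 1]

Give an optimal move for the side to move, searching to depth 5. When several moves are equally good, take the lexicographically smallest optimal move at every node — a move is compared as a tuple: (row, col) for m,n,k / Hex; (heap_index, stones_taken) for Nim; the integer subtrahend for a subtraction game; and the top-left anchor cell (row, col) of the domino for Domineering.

O's best at [(0,4,1)]: h1:-3

p1 O@[(0,4,1)]: h1:-1[(0,3,1)]-1 h1:-2[(0,2,1)]-1 h1:-3[(0,1,1)]+1* h1:-4[(0,0,1)]-1 h2:-1[(0,4,0)]-1
p2 X@[(0,1,1)]: h1:-1[(0,0,1)]-1* h2:-1[(0,1,0)]-1
p3 O@[(0,0,1)]: h2:-1[(0,0,0)]+1*
p4 X@[(0,0,0)] terminal -1; root [(0,4,1)] d5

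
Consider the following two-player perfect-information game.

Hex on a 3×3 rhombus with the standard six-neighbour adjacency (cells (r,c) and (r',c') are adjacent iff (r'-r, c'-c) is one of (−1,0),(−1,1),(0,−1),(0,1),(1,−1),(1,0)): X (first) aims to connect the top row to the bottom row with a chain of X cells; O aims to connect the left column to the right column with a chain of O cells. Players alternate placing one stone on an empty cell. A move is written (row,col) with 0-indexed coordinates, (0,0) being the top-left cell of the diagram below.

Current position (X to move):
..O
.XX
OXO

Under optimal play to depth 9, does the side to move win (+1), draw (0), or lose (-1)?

value(..O/.XX/OXO, X) = +1

[..O/.XX/OXO] X move#1: (0,0):+1/X.O/.XX/OXO*, (0,1):+1/.XO/.XX/OXO, (1,0):+1/..O/XXX/OXO
[X.O/.XX/OXO] O move#2: (0,1):-1/XOO/.XX/OXO*, (1,0):-1/X.O/OXX/OXO
[XOO/.XX/OXO] X move#3: (1,0):+1/XOO/XXX/OXO*
[XOO/XXX/OXO] end (terminal -1, O#4); searched ..O/.XX/OXO to 9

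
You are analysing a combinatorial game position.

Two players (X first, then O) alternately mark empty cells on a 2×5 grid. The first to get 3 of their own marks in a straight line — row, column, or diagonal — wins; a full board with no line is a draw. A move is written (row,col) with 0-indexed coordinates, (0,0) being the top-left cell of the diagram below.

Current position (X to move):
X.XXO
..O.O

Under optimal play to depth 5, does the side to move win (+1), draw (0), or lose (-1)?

value(X.XXO/..O.O, X) = +1

p1 X@[X.XXO/..O.O]: (0,1)[XXXXO/..O.O]+1* (1,0)[X.XXO/X.O.O]-1 (1,1)[X.XXO/.XO.O]-1 (1,3)[X.XXO/..OXO]+0
p2 O@[XXXXO/..O.O] terminal -1; root [X.XXO/..O.O] d5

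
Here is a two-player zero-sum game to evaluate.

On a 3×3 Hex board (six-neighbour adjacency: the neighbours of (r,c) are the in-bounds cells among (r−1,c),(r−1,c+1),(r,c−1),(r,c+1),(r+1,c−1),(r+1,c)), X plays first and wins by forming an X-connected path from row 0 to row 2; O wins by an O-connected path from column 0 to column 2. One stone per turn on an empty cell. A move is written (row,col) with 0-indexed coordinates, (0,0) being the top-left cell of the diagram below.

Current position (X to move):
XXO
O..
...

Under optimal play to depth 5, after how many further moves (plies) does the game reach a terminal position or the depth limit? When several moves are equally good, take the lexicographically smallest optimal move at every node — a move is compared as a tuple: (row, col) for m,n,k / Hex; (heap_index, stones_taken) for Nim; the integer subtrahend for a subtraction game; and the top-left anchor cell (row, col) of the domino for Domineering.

ply 1, X at XXO/O../... | (1,1)=+1→XXO/OX./...*; (1,2)=-1→XXO/O.X/...; (2,0)=-1→XXO/O../X..; (2,1)=-1→XXO/O../.X.; (2,2)=-1→XXO/O../..X
ply 2, O at XXO/OX./... | (1,2)=-1→XXO/OXO/...*; (2,0)=-1→XXO/OX./O..; (2,1)=-1→XXO/OX./.O.; (2,2)=-1→XXO/OX./..O
ply 3, X at XXO/OXO/... | (2,0)=+1→XXO/OXO/X..*; (2,1)=+1→XXO/OXO/.X.; (2,2)=+1→XXO/OXO/..X
ply 4: XXO/OXO/X.. is terminal -1 (O); from XXO/O../... depth 5

PV length from [XXO/O../...]: 3 plies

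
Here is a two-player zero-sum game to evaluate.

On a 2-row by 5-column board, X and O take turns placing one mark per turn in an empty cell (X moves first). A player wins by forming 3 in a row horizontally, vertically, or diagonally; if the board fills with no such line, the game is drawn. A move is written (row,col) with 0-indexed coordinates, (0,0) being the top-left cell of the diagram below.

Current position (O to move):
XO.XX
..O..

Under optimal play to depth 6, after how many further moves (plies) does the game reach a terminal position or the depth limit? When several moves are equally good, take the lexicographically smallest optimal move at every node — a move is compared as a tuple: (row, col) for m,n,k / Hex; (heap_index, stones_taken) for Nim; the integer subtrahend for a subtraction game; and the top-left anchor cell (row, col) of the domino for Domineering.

PV length from [XO.XX/..O..]: 5 plies

[XO.XX/..O..] O move#1: (0,2):+0/XOOXX/..O..*, (1,0):-1/XO.XX/O.O.., (1,1):-1/XO.XX/.OO.., (1,3):-1/XO.XX/..OO., (1,4):-1/XO.XX/..O.O
[XOOXX/..O..] X move#2: (1,0):-1/XOOXX/X.O.., (1,1):+0/XOOXX/.XO..*, (1,3):+0/XOOXX/..OX., (1,4):-1/XOOXX/..O.X
[XOOXX/.XO..] O move#3: (1,0):+0/XOOXX/OXO..*, (1,3):+0/XOOXX/.XOO., (1,4):+0/XOOXX/.XO.O
[XOOXX/OXO..] X move#4: (1,3):+0/XOOXX/OXOX.*, (1,4):+0/XOOXX/OXO.X
[XOOXX/OXOX.] O move#5: (1,4):+0/XOOXX/OXOXO*
[XOOXX/OXOXO] end (terminal +0, X#6); searched XO.XX/..O.. to 6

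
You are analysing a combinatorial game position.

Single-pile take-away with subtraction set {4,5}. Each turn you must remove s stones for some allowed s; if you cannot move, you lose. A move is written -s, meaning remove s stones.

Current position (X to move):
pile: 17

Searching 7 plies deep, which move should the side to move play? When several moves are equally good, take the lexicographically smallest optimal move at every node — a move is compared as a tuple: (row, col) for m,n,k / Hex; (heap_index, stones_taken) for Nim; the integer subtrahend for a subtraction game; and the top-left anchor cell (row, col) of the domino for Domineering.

ply 1, X at 17 | -4=-1→13; -5=+1→12*
ply 2, O at 12 | -4=-1→8*; -5=-1→7
ply 3, X at 8 | -4=-1→4; -5=+1→3*
ply 4: 3 is terminal -1 (O); from 17 depth 7

X's best at [17]: -5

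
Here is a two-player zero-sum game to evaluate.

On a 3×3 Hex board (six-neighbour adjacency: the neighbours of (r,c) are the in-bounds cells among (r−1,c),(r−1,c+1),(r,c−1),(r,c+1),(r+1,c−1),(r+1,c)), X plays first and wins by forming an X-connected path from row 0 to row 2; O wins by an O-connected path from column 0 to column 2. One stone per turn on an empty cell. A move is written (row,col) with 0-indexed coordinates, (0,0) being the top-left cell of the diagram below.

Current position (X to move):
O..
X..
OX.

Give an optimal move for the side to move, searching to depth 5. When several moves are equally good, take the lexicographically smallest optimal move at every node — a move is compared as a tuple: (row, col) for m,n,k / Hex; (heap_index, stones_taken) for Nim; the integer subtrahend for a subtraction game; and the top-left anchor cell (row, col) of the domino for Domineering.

[O../X../OX.] X move#1: (0,1):-1/OX./X../OX., (0,2):+1/O.X/X../OX.*, (1,1):+1/O../XX./OX., (1,2):-1/O../X.X/OX., (2,2):-1/O../X../OXX
[O.X/X../OX.] O move#2: (0,1):-1/OOX/X../OX.*, (1,1):-1/O.X/XO./OX., (1,2):-1/O.X/X.O/OX., (2,2):-1/O.X/X../OXO
[OOX/X../OX.] X move#3: (1,1):+1/OOX/XX./OX.*, (1,2):+1/OOX/X.X/OX., (2,2):+1/OOX/X../OXX
[OOX/XX./OX.] end (terminal -1, O#4); searched O../X../OX. to 5

X's best at [O../X../OX.]: (0,2)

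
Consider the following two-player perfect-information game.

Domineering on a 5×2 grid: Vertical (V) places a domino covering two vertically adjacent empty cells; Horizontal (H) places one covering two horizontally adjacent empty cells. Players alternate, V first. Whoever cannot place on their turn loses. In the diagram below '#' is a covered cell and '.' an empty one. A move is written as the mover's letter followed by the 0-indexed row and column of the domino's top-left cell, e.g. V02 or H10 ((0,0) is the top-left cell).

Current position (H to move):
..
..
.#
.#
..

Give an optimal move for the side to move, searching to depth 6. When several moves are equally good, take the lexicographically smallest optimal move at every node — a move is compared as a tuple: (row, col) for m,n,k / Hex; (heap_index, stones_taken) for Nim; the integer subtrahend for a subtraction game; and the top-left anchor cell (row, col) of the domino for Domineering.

H's best at [../../.#/.#/..]: H00

[../../.#/.#/..] H move#1: H00:+1/##/../.#/.#/..*, H10:+1/../##/.#/.#/.., H40:-1/../../.#/.#/##
[##/../.#/.#/..] V move#2: V10:-1/##/#./##/.#/..*, V20:-1/##/../##/##/.., V30:-1/##/../.#/##/#.
[##/#./##/.#/..] H move#3: H40:+1/##/#./##/.#/##*
[##/#./##/.#/##] end (terminal -1, V#4); searched ../../.#/.#/.. to 6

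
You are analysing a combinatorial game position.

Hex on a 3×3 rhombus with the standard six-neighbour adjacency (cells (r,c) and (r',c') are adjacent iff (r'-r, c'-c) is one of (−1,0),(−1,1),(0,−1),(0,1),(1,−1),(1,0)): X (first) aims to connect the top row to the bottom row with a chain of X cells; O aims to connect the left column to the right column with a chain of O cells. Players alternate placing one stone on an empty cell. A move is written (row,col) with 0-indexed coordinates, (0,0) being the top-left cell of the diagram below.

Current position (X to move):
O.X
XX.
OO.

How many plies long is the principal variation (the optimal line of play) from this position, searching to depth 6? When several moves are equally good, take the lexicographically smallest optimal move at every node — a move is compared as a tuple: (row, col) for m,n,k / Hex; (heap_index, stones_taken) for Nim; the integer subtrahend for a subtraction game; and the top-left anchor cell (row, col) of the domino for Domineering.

ply 1, X at O.X/XX./OO. | (0,1)=-1→OXX/XX./OO.*; (1,2)=-1→O.X/XXX/OO.; (2,2)=-1→O.X/XX./OOX
ply 2, O at OXX/XX./OO. | (1,2)=+1→OXX/XXO/OO.*; (2,2)=+1→OXX/XX./OOO
ply 3: OXX/XXO/OO. is terminal -1 (X); from O.X/XX./OO. depth 6

PV length from [O.X/XX./OO.]: 2 plies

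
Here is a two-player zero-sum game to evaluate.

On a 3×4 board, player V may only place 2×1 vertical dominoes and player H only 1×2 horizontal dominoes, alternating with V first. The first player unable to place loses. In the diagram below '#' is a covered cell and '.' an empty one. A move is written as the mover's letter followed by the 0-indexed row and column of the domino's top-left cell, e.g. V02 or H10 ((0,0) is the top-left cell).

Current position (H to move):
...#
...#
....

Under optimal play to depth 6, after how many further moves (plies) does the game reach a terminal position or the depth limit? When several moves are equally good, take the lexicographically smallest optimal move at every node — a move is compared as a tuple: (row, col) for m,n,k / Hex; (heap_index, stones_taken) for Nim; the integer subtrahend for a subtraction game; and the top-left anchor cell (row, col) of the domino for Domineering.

[...#/...#/....] H move#1: H00:-1/##.#/...#/...., H01:-1/.###/...#/...., H10:+1/...#/##.#/....*, H11:+1/...#/.###/...., H20:-1/...#/...#/##.., H21:-1/...#/...#/.##., H22:-1/...#/...#/..##
[...#/##.#/....] V move#2: V02:-1/..##/####/....*, V12:-1/...#/####/..#.
[..##/####/....] H move#3: H00:+1/####/####/....*, H20:+1/..##/####/##.., H21:+1/..##/####/.##., H22:+1/..##/####/..##
[####/####/....] end (terminal -1, V#4); searched ...#/...#/.... to 6

PV length from [...#/...#/....]: 3 plies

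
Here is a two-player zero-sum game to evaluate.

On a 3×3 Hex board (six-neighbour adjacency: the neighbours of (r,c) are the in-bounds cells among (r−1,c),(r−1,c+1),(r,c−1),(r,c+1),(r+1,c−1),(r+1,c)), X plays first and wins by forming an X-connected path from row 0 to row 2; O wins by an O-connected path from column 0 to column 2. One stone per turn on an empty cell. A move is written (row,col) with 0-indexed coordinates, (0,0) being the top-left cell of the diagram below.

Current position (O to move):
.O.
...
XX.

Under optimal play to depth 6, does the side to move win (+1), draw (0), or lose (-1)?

value(.O./.../XX., O) = +1

ply 1, O at .O./.../XX. | (0,0)=-1→OO./.../XX.; (0,2)=+1→.OO/.../XX.*; (1,0)=-1→.O./O../XX.; (1,1)=+1→.O./.O./XX.; (1,2)=+1→.O./..O/XX.; (2,2)=-1→.O./.../XXO
ply 2, X at .OO/.../XX. | (0,0)=-1→XOO/.../XX.*; (1,0)=-1→.OO/X../XX.; (1,1)=-1→.OO/.X./XX.; (1,2)=-1→.OO/..X/XX.; (2,2)=-1→.OO/.../XXX
ply 3, O at XOO/.../XX. | (1,0)=+1→XOO/O../XX.*; (1,1)=-1→XOO/.O./XX.; (1,2)=-1→XOO/..O/XX.; (2,2)=-1→XOO/.../XXO
ply 4: XOO/O../XX. is terminal -1 (X); from .O./.../XX. depth 6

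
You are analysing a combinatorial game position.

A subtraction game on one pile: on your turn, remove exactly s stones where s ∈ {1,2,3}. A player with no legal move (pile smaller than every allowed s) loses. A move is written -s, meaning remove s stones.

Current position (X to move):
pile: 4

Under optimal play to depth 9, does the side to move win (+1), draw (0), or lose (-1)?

value(4, X) = -1

[4] X move#1: -1:-1/3*, -2:-1/2, -3:-1/1
[3] O move#2: -1:-1/2, -2:-1/1, -3:+1/0*
[0] end (terminal -1, X#3); searched 4 to 9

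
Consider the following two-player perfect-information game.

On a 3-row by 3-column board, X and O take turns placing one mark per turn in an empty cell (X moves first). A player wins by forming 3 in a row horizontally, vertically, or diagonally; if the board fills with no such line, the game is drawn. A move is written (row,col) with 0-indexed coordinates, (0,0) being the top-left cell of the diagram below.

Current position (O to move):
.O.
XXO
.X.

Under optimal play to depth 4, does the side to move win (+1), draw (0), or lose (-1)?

value(.O./XXO/.X., O) = +1

[.O./XXO/.X.] O move#1: (0,0):+0/OO./XXO/.X., (0,2):+1/.OO/XXO/.X.*, (2,0):+0/.O./XXO/OX., (2,2):+0/.O./XXO/.XO
[.OO/XXO/.X.] X move#2: (0,0):-1/XOO/XXO/.X.*, (2,0):-1/.OO/XXO/XX., (2,2):-1/.OO/XXO/.XX
[XOO/XXO/.X.] O move#3: (2,0):-1/XOO/XXO/OX., (2,2):+1/XOO/XXO/.XO*
[XOO/XXO/.XO] end (terminal -1, X#4); searched .O./XXO/.X. to 4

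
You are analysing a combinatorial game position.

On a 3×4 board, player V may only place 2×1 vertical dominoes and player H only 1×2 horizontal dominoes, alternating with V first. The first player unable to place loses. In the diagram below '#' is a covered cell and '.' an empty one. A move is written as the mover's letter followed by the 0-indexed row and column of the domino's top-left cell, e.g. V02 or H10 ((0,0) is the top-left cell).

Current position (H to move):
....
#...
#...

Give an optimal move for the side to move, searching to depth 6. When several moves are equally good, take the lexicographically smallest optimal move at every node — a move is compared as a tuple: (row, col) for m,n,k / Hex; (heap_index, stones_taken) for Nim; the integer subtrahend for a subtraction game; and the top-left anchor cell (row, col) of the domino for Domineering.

H's best at [..../#.../#...]: H11

ply 1, H at ..../#.../#... | H00=-1→##../#.../#...; H01=-1→.##./#.../#...; H02=-1→..##/#.../#...; H11=+1→..../###./#...*; H12=+1→..../#.##/#...; H21=-1→..../#.../###.; H22=-1→..../#.../#.##
ply 2, V at ..../###./#... | V03=-1→...#/####/#...*; V13=-1→..../####/#..#
ply 3, H at ...#/####/#... | H00=+1→##.#/####/#...*; H01=+1→.###/####/#...; H21=+1→...#/####/###.; H22=+1→...#/####/#.##
ply 4: ##.#/####/#... is terminal -1 (V); from ..../#.../#... depth 6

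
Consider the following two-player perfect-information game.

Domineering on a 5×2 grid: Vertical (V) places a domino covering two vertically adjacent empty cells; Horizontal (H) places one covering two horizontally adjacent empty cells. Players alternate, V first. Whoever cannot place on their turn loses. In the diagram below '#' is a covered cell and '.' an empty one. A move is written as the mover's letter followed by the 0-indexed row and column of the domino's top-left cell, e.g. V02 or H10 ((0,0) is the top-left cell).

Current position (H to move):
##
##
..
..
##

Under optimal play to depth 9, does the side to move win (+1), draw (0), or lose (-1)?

[##/##/../../##] H move#1: H20:+1/##/##/##/../##*, H30:+1/##/##/../##/##
[##/##/##/../##] end (terminal -1, V#2); searched ##/##/../../## to 9

value(##/##/../../##, H) = +1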